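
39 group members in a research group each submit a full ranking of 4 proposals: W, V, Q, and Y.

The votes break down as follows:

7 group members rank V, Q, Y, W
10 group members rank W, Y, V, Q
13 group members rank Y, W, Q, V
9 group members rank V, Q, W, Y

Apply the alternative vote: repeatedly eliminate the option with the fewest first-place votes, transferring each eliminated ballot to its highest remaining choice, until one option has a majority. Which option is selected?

Y

Round 1: V 16, Y 13, W 10, Q 0. Q has the fewest and is eliminated.
Round 2: V 16, Y 13, W 10. W has the fewest and is eliminated.
Round 3: Y 23, V 16. Y has a majority.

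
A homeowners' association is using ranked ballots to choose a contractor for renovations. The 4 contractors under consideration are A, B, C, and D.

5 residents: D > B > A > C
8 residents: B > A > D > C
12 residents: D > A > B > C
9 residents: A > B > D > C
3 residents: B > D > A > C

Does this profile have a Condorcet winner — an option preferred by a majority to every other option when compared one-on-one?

No

Head-to-head results (37 voters total):
A vs B: A wins 21–16.
A vs C: A wins 37–0.
A vs D: D wins 20–17.
B vs C: B wins 37–0.
B vs D: B wins 20–17.
C vs D: D wins 37–0.
No candidate beats all others: A beats B beats D beats A, a majority cycle.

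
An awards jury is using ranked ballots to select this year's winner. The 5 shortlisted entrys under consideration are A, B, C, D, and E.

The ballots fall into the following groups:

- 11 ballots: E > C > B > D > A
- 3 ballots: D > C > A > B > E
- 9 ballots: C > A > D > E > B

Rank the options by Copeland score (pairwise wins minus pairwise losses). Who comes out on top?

C

Pairwise results:
  A vs B: A wins 12–11.
  A vs C: C wins 23–0.
  A vs D: D wins 14–9.
  A vs E: A wins 12–11.
  B vs C: C wins 23–0.
  B vs D: D wins 12–11.
  B vs E: E wins 20–3.
  C vs D: C wins 20–3.
  C vs E: C wins 12–11.
  D vs E: D wins 12–11.
Copeland scores (wins − losses):
  A: 2 − 2 = 0
  B: 0 − 4 = -4
  C: 4 − 0 = 4
  D: 3 − 1 = 2
  E: 1 − 3 = -2
C has the best Copeland score.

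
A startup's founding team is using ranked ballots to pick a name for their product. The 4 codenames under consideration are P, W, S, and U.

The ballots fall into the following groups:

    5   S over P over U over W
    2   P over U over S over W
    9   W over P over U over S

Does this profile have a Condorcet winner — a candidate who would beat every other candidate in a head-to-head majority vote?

Yes

Head-to-head results (16 voters total):
P vs W: W wins 9–7.
P vs S: P wins 11–5.
P vs U: P wins 16–0.
W vs S: W wins 9–7.
W vs U: W wins 9–7.
S vs U: U wins 11–5.
W beats each rival — P (9–7), S (9–7), U (9–7) — so W is the Condorcet winner.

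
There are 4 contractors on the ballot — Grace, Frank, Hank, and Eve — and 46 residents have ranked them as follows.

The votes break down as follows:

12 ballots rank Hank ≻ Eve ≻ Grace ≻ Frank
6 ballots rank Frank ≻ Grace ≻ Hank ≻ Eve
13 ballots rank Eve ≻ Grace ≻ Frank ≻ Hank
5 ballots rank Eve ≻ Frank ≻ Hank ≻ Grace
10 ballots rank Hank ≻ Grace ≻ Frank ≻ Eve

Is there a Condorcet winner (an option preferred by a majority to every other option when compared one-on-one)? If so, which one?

There is no Condorcet winner

Head-to-head results (46 voters total):
Grace vs Frank: Grace wins 35–11.
Grace vs Hank: Hank wins 27–19.
Grace vs Eve: Eve wins 30–16.
Frank vs Hank: Frank wins 24–22.
Frank vs Eve: Eve wins 30–16.
Hank vs Eve: Hank wins 28–18.
No candidate beats all others: Grace beats Frank beats Hank beats Grace, a majority cycle.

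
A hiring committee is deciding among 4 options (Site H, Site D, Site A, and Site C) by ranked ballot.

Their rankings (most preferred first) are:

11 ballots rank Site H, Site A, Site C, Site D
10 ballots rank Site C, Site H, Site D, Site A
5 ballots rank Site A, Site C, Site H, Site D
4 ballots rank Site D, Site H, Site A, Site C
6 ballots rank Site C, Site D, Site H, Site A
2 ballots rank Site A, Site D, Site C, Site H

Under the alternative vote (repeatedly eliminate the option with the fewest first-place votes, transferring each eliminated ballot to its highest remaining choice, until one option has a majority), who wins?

Round 1: Site C 16, Site H 11, Site A 7, Site D 4. Site D has the fewest and is eliminated.
Round 2: Site C 16, Site H 15, Site A 7. Site A has the fewest and is eliminated.
Round 3: Site C 23, Site H 15. Site C has a majority.

Site C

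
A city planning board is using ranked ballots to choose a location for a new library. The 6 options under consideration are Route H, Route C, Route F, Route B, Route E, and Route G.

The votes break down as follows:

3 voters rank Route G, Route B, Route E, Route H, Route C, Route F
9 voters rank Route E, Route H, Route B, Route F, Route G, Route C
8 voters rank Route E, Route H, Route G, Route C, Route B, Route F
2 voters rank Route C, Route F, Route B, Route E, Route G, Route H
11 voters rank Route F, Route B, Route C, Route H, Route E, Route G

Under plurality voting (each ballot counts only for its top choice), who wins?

Route E

First-place vote totals:
  Route H: 0
  Route C: 2
  Route F: 11
  Route B: 0
  Route E: 17
  Route G: 3
Route E has the most first-place votes.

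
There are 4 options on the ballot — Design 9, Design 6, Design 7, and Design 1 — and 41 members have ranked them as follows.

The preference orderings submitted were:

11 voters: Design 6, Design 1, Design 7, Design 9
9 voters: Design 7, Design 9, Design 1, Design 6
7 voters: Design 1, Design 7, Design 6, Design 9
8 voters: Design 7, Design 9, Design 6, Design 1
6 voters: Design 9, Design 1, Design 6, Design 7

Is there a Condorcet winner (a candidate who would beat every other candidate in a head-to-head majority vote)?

No

Head-to-head results (41 voters total):
Design 9 vs Design 6: Design 9 wins 23–18.
Design 9 vs Design 7: Design 7 wins 35–6.
Design 9 vs Design 1: Design 9 wins 23–18.
Design 6 vs Design 7: Design 7 wins 24–17.
Design 6 vs Design 1: Design 1 wins 22–19.
Design 7 vs Design 1: Design 1 wins 24–17.
No candidate beats all others: Design 9 beats Design 1 beats Design 7 beats Design 9, a majority cycle.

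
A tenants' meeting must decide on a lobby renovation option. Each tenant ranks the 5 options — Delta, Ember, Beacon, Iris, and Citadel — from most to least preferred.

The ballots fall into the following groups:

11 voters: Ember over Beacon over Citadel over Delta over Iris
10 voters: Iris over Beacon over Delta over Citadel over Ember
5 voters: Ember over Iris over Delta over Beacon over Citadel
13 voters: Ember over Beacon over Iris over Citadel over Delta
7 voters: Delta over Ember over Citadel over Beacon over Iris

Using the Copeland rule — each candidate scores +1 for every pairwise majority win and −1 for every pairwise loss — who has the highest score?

Ember

Pairwise results:
  Delta vs Ember: Ember wins 29–17.
  Delta vs Beacon: Beacon wins 34–12.
  Delta vs Iris: Iris wins 28–18.
  Delta vs Citadel: Citadel wins 24–22.
  Ember vs Beacon: Ember wins 36–10.
  Ember vs Iris: Ember wins 36–10.
  Ember vs Citadel: Ember wins 36–10.
  Beacon vs Iris: Beacon wins 31–15.
  Beacon vs Citadel: Beacon wins 39–7.
  Iris vs Citadel: Iris wins 28–18.
Copeland scores (wins − losses):
  Delta: 0 − 4 = -4
  Ember: 4 − 0 = 4
  Beacon: 3 − 1 = 2
  Iris: 2 − 2 = 0
  Citadel: 1 − 3 = -2
Ember has the best Copeland score.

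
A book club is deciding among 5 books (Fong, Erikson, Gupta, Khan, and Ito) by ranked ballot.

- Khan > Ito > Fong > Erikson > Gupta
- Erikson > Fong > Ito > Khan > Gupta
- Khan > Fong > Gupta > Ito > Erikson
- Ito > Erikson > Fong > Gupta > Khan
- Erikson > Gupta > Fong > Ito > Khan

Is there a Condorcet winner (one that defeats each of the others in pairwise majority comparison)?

Head-to-head results (5 voters total):
Fong vs Erikson: Erikson wins 3–2.
Fong vs Gupta: Fong wins 4–1.
Fong vs Khan: Fong wins 3–2.
Fong vs Ito: Fong wins 3–2.
Erikson vs Gupta: Erikson wins 4–1.
Erikson vs Khan: Erikson wins 3–2.
Erikson vs Ito: Ito wins 3–2.
Gupta vs Khan: Khan wins 3–2.
Gupta vs Ito: Ito wins 3–2.
Khan vs Ito: Ito wins 3–2.
No candidate beats all others: Fong beats Ito beats Erikson beats Fong, a majority cycle.

No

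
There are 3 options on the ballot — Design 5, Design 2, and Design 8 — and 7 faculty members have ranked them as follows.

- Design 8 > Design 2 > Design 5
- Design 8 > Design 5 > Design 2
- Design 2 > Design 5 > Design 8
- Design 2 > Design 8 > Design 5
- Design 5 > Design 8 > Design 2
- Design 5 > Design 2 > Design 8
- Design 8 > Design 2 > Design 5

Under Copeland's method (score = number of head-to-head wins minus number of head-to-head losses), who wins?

Pairwise results:
  Design 5 vs Design 2: Design 2 wins 4–3.
  Design 5 vs Design 8: Design 8 wins 4–3.
  Design 2 vs Design 8: Design 8 wins 4–3.
Copeland scores (wins − losses):
  Design 5: 0 − 2 = -2
  Design 2: 1 − 1 = 0
  Design 8: 2 − 0 = 2
Design 8 has the best Copeland score.

Design 8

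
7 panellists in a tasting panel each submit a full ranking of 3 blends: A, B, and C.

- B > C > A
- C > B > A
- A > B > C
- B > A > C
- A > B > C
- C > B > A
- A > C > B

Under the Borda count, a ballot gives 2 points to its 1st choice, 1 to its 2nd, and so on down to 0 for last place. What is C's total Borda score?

6

Borda scores:
  A: 0 + 0 + 2 + 1 + 2 + 0 + 2 = 7
  B: 2 + 1 + 1 + 2 + 1 + 1 + 0 = 8
  C: 1 + 2 + 0 + 0 + 0 + 2 + 1 = 6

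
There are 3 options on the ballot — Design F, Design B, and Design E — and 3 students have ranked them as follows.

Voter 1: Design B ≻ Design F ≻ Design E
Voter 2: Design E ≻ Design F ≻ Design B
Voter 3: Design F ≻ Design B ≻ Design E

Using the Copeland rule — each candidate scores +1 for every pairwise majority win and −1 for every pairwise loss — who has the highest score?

Design F

Pairwise results:
  Design F vs Design B: Design F wins 2–1.
  Design F vs Design E: Design F wins 2–1.
  Design B vs Design E: Design B wins 2–1.
Copeland scores (wins − losses):
  Design F: 2 − 0 = 2
  Design B: 1 − 1 = 0
  Design E: 0 − 2 = -2
Design F has the best Copeland score.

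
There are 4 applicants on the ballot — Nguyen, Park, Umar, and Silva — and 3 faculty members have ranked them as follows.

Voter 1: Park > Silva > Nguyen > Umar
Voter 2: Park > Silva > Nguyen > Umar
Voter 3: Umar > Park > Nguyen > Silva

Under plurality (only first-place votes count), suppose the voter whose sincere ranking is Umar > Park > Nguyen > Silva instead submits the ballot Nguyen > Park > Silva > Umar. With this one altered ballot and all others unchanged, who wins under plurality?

Park

First-place totals with the altered ballot: Nguyen 1, Park 2, Umar 0, Silva 0.
The winner is unchanged: still Park.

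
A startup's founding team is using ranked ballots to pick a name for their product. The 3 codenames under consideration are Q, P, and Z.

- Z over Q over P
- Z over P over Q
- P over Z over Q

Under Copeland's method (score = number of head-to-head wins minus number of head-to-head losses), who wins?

Z

Pairwise results:
  Q vs P: P wins 2–1.
  Q vs Z: Z wins 3–0.
  P vs Z: Z wins 2–1.
Copeland scores (wins − losses):
  Q: 0 − 2 = -2
  P: 1 − 1 = 0
  Z: 2 − 0 = 2
Z has the best Copeland score.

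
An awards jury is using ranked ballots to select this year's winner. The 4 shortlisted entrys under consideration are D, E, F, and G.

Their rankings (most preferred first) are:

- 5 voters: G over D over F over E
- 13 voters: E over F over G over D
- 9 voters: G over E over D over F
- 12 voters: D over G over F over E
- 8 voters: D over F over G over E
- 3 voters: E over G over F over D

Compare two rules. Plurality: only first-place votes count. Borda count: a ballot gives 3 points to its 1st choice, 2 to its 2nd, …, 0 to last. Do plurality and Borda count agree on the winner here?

Plurality first-place counts: D 20, E 16, F 0, G 14 → D.
Borda totals: D 79, E 66, F 62, G 93 → G.
The two rules disagree: plurality picks D, Borda picks G.

No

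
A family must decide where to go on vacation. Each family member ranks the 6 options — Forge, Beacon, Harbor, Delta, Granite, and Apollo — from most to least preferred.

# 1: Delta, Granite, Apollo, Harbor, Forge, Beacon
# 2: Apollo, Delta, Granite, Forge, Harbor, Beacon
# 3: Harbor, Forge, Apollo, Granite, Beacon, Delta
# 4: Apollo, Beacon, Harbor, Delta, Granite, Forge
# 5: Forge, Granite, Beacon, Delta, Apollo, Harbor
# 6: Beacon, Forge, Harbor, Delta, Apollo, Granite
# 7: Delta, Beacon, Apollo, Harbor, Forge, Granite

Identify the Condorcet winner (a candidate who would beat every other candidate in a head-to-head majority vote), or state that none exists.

No Condorcet winner

Head-to-head results (7 voters total):
Forge vs Beacon: Forge wins 4–3.
Forge vs Harbor: Harbor wins 4–3.
Forge vs Delta: Delta wins 4–3.
Forge vs Granite: Forge wins 4–3.
Forge vs Apollo: Apollo wins 4–3.
Beacon vs Harbor: Beacon wins 4–3.
Beacon vs Delta: Beacon wins 4–3.
Beacon vs Granite: Granite wins 4–3.
Beacon vs Apollo: Apollo wins 4–3.
Harbor vs Delta: Delta wins 4–3.
Harbor vs Granite: Harbor wins 4–3.
Harbor vs Apollo: Apollo wins 5–2.
Delta vs Granite: Delta wins 5–2.
Delta vs Apollo: Delta wins 4–3.
Granite vs Apollo: Apollo wins 5–2.
No candidate beats all others: Forge beats Beacon beats Harbor beats Forge, a majority cycle.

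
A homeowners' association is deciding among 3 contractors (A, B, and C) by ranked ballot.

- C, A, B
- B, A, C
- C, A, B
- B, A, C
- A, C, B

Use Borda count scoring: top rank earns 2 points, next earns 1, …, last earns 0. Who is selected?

A

Borda scores:
  A: 1 + 1 + 1 + 1 + 2 = 6
  B: 0 + 2 + 0 + 2 + 0 = 4
  C: 2 + 0 + 2 + 0 + 1 = 5
A has the highest total.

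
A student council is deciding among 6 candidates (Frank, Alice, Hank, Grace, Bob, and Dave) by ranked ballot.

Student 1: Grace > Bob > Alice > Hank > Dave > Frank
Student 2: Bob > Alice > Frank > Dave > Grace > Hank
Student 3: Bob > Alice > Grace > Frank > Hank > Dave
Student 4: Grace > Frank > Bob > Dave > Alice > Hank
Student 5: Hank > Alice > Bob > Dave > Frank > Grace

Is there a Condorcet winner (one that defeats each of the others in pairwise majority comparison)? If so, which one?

Head-to-head results (5 voters total):
Frank vs Alice: Alice wins 4–1.
Frank vs Hank: Frank wins 3–2.
Frank vs Grace: Grace wins 3–2.
Frank vs Bob: Bob wins 4–1.
Frank vs Dave: Frank wins 3–2.
Alice vs Hank: Alice wins 4–1.
Alice vs Grace: Alice wins 3–2.
Alice vs Bob: Bob wins 4–1.
Alice vs Dave: Alice wins 4–1.
Hank vs Grace: Grace wins 4–1.
Hank vs Bob: Bob wins 4–1.
Hank vs Dave: Hank wins 3–2.
Grace vs Bob: Bob wins 3–2.
Grace vs Dave: Grace wins 3–2.
Bob vs Dave: Bob wins 5–0.
Bob beats each rival — Frank (4–1), Alice (4–1), Hank (4–1), Grace (3–2), Dave (5–0) — so Bob is the Condorcet winner.

Bob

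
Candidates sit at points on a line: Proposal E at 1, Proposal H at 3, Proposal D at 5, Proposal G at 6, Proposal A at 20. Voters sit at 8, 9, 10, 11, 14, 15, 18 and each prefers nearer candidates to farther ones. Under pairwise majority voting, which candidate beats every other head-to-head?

With single-peaked preferences on a line, the Condorcet winner is the candidate closest to the median voter.
The median voter (position 11) is closest to Proposal G at 6.
Check: Proposal G vs Proposal A — voters closer to Proposal G: 4 of 7.

Proposal G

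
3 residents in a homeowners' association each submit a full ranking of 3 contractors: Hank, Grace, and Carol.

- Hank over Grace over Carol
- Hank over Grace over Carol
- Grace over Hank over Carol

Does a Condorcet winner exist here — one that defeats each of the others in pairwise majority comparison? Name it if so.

Head-to-head results (3 voters total):
Hank vs Grace: Hank wins 2–1.
Hank vs Carol: Hank wins 3–0.
Grace vs Carol: Grace wins 3–0.
Hank beats each rival — Grace (2–1), Carol (3–0) — so Hank is the Condorcet winner.

Hank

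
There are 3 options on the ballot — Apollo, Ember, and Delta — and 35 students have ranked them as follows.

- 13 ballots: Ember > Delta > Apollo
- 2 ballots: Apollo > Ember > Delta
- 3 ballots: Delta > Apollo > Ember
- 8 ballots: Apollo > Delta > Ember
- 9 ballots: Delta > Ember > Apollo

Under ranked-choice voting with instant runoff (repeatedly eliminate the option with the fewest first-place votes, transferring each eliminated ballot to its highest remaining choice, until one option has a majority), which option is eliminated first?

Apollo

Round 1: Ember 13, Delta 12, Apollo 10. Apollo has the fewest and is eliminated.
Round 2: Delta 20, Ember 15. Delta has a majority.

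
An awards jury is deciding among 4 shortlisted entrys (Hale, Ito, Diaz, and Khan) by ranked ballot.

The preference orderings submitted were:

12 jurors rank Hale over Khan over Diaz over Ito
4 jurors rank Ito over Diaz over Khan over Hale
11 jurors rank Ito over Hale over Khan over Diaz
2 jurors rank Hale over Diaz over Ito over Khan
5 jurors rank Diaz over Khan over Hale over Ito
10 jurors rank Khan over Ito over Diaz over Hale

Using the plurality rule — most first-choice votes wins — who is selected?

First-place vote totals:
  Hale: 14
  Ito: 15
  Diaz: 5
  Khan: 10
Ito has the most first-place votes.

Ito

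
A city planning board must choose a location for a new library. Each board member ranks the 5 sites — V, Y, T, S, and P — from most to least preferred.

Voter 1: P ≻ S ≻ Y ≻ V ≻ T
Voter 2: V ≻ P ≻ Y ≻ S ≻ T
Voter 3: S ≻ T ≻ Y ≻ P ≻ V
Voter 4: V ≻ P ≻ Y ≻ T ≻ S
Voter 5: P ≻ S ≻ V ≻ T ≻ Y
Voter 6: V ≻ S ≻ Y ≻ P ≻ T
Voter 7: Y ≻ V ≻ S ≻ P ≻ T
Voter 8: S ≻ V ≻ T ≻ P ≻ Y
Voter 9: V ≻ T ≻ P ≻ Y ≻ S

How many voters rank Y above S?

Ballots ranking Y above S: 4.
Ballots ranking S above Y: 5.
So 4 of 9 voters prefer Y to S.

4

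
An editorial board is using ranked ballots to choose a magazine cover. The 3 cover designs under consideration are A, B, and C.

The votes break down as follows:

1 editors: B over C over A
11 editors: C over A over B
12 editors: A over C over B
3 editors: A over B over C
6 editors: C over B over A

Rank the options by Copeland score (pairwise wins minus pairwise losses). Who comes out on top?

C

Pairwise results:
  A vs B: A wins 26–7.
  A vs C: C wins 18–15.
  B vs C: C wins 29–4.
Copeland scores (wins − losses):
  A: 1 − 1 = 0
  B: 0 − 2 = -2
  C: 2 − 0 = 2
C has the best Copeland score.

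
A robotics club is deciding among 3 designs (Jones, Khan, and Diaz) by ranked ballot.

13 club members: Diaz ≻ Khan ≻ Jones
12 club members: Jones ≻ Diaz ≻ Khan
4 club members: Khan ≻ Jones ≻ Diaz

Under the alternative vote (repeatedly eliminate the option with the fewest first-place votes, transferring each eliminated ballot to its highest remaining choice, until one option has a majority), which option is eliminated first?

Round 1: Diaz 13, Jones 12, Khan 4. Khan has the fewest and is eliminated.
Round 2: Jones 16, Diaz 13. Jones has a majority.

Khan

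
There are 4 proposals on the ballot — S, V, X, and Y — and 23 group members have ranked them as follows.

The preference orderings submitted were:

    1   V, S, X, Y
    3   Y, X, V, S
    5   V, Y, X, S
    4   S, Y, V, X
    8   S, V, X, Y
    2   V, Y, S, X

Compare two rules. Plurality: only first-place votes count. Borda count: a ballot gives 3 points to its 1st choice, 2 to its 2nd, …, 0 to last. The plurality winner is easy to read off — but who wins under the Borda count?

V

Plurality first-place counts: S 12, V 8, X 0, Y 3 → S.
Borda totals: S 40, V 47, X 20, Y 31 → V.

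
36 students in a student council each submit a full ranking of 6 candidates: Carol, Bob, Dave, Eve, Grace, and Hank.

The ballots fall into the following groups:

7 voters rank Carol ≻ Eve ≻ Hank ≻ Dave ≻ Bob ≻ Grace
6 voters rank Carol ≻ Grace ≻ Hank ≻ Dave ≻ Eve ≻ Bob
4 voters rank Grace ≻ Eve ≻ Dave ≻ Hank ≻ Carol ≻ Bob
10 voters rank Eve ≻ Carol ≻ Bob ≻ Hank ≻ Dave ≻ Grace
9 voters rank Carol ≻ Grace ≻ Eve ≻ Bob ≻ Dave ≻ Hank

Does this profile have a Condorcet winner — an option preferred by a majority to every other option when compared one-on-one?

Yes

Head-to-head results (36 voters total):
Carol vs Bob: Carol wins 36–0.
Carol vs Dave: Carol wins 32–4.
Carol vs Eve: Carol wins 22–14.
Carol vs Grace: Carol wins 32–4.
Carol vs Hank: Carol wins 32–4.
Bob vs Dave: Bob wins 19–17.
Bob vs Eve: Eve wins 36–0.
Bob vs Grace: Grace wins 19–17.
Bob vs Hank: Bob wins 19–17.
Dave vs Eve: Eve wins 30–6.
Dave vs Grace: Grace wins 19–17.
Dave vs Hank: Hank wins 23–13.
Eve vs Grace: Grace wins 19–17.
Eve vs Hank: Eve wins 30–6.
Grace vs Hank: Grace wins 19–17.
Carol beats each rival — Bob (36–0), Dave (32–4), Eve (22–14), Grace (32–4), Hank (32–4) — so Carol is the Condorcet winner.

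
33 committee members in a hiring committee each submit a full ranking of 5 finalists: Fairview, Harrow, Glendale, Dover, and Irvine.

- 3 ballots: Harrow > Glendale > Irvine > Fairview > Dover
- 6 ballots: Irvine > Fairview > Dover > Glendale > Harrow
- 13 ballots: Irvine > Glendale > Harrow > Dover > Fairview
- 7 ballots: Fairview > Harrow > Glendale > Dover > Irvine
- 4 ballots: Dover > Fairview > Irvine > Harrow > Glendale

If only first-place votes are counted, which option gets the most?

Irvine

First-place vote totals:
  Fairview: 7
  Harrow: 3
  Glendale: 0
  Dover: 4
  Irvine: 19
Irvine has the most first-place votes.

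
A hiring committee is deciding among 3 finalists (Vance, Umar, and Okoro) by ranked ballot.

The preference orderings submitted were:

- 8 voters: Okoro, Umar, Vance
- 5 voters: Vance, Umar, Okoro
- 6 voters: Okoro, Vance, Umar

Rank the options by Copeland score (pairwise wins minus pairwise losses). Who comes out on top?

Pairwise results:
  Vance vs Umar: Vance wins 11–8.
  Vance vs Okoro: Okoro wins 14–5.
  Umar vs Okoro: Okoro wins 14–5.
Copeland scores (wins − losses):
  Vance: 1 − 1 = 0
  Umar: 0 − 2 = -2
  Okoro: 2 − 0 = 2
Okoro has the best Copeland score.

Okoro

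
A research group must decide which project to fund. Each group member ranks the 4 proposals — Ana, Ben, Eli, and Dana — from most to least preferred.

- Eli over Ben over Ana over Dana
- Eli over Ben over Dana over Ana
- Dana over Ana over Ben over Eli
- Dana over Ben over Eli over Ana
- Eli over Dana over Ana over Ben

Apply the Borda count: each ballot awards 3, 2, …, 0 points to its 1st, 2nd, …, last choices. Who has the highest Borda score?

Borda scores:
  Ana: 1 + 0 + 2 + 0 + 1 = 4
  Ben: 2 + 2 + 1 + 2 + 0 = 7
  Eli: 3 + 3 + 0 + 1 + 3 = 10
  Dana: 0 + 1 + 3 + 3 + 2 = 9
Eli has the highest total.

Eli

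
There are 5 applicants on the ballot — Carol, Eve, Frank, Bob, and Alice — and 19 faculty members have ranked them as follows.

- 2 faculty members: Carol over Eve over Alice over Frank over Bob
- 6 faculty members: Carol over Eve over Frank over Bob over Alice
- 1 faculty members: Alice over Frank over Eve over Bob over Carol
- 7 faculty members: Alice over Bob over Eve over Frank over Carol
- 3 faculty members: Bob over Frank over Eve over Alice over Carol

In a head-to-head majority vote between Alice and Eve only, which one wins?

Eve

Ballots ranking Alice above Eve: 1+7 = 8.
Ballots ranking Eve above Alice: 2+6+3 = 11.
Eve wins the head-to-head, 11–8.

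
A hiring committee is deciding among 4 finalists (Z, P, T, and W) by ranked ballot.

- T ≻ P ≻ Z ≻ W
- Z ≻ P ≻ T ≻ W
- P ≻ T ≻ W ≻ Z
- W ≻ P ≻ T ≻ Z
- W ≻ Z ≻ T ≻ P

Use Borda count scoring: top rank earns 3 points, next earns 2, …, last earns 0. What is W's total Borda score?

Borda scores:
  Z: 1 + 3 + 0 + 0 + 2 = 6
  P: 2 + 2 + 3 + 2 + 0 = 9
  T: 3 + 1 + 2 + 1 + 1 = 8
  W: 0 + 0 + 1 + 3 + 3 = 7

7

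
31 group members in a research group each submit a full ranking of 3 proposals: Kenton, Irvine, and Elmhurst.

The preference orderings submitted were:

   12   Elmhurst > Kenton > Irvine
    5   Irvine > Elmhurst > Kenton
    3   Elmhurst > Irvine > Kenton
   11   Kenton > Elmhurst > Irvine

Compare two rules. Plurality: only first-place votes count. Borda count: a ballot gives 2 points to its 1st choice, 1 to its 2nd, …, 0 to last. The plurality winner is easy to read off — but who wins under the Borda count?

Elmhurst

Plurality first-place counts: Kenton 11, Irvine 5, Elmhurst 15 → Elmhurst.
Borda totals: Kenton 34, Irvine 13, Elmhurst 46 → Elmhurst.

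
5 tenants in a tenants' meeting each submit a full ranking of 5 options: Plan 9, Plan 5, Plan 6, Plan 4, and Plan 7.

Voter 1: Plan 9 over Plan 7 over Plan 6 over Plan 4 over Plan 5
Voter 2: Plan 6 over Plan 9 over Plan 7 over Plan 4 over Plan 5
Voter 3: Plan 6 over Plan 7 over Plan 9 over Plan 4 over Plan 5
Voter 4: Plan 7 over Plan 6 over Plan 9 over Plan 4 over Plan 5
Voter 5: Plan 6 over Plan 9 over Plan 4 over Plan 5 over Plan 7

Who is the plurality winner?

First-place vote totals:
  Plan 9: 1
  Plan 5: 0
  Plan 6: 3
  Plan 4: 0
  Plan 7: 1
Plan 6 has the most first-place votes.

Plan 6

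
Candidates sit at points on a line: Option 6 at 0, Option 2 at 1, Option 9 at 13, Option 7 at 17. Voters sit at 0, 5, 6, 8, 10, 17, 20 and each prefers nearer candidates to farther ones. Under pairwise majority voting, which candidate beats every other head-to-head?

Option 9

With single-peaked preferences on a line, the Condorcet winner is the candidate closest to the median voter.
The median voter (position 8) is closest to Option 9 at 13.
Check: Option 9 vs Option 2 — voters closer to Option 9: 4 of 7.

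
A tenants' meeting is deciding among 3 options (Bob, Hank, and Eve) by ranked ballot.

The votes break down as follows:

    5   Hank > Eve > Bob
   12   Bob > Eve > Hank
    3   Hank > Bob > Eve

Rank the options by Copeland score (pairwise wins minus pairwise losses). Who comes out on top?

Pairwise results:
  Bob vs Hank: Bob wins 12–8.
  Bob vs Eve: Bob wins 15–5.
  Hank vs Eve: Eve wins 12–8.
Copeland scores (wins − losses):
  Bob: 2 − 0 = 2
  Hank: 0 − 2 = -2
  Eve: 1 − 1 = 0
Bob has the best Copeland score.

Bob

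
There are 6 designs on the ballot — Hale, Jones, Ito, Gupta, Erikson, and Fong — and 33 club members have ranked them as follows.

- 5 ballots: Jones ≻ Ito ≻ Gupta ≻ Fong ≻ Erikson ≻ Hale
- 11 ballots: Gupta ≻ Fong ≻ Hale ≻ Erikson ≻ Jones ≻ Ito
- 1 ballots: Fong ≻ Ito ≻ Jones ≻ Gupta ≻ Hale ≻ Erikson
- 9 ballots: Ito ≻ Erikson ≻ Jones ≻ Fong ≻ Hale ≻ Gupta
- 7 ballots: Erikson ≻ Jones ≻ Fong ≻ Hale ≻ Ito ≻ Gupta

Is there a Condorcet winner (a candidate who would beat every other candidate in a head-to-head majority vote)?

No

Head-to-head results (33 voters total):
Hale vs Jones: Jones wins 22–11.
Hale vs Ito: Hale wins 18–15.
Hale vs Gupta: Gupta wins 17–16.
Hale vs Erikson: Erikson wins 21–12.
Hale vs Fong: Fong wins 33–0.
Jones vs Ito: Jones wins 23–10.
Jones vs Gupta: Jones wins 22–11.
Jones vs Erikson: Erikson wins 27–6.
Jones vs Fong: Jones wins 21–12.
Ito vs Gupta: Ito wins 22–11.
Ito vs Erikson: Erikson wins 18–15.
Ito vs Fong: Fong wins 19–14.
Gupta vs Erikson: Gupta wins 17–16.
Gupta vs Fong: Fong wins 17–16.
Erikson vs Fong: Fong wins 17–16.
No candidate beats all others: Hale beats Ito beats Gupta beats Hale, a majority cycle.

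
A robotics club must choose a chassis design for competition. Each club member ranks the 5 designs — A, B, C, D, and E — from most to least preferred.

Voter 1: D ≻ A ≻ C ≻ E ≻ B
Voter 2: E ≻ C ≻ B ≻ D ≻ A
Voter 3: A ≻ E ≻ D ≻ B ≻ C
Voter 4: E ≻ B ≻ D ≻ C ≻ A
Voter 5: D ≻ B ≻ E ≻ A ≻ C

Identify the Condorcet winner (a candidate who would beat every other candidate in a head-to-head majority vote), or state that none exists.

Head-to-head results (5 voters total):
A vs B: B wins 3–2.
A vs C: A wins 3–2.
A vs D: D wins 4–1.
A vs E: E wins 3–2.
B vs C: B wins 3–2.
B vs D: D wins 3–2.
B vs E: E wins 4–1.
C vs D: D wins 4–1.
C vs E: E wins 4–1.
D vs E: E wins 3–2.
E beats each rival — A (3–2), B (4–1), C (4–1), D (3–2) — so E is the Condorcet winner.

E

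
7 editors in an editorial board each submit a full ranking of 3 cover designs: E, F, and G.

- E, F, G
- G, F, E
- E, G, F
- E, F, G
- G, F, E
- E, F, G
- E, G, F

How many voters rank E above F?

Ballots ranking E above F: 5.
Ballots ranking F above E: 2.
So 5 of 7 voters prefer E to F.

5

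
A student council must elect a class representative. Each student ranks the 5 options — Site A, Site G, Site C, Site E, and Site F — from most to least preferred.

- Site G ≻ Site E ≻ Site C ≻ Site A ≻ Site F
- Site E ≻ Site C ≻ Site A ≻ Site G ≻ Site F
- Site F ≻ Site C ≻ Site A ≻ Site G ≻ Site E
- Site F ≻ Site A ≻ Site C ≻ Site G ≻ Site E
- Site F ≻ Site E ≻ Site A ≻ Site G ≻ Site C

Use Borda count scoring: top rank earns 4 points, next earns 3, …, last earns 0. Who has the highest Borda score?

Borda scores:
  Site A: 1 + 2 + 2 + 3 + 2 = 10
  Site G: 4 + 1 + 1 + 1 + 1 = 8
  Site C: 2 + 3 + 3 + 2 + 0 = 10
  Site E: 3 + 4 + 0 + 0 + 3 = 10
  Site F: 0 + 0 + 4 + 4 + 4 = 12
Site F has the highest total.

Site F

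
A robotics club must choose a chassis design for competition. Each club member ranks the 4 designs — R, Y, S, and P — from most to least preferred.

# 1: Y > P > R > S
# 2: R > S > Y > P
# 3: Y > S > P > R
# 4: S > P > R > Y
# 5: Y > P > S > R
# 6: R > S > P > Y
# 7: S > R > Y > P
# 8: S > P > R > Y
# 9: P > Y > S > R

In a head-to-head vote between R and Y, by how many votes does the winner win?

Ballots ranking R above Y: 5.
Ballots ranking Y above R: 4.
R wins 5–4, a margin of 1.

1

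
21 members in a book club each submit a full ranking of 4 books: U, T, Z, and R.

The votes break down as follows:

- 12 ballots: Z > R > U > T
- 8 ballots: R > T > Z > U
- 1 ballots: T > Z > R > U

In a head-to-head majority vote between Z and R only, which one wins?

Z

Ballots ranking Z above R: 12+1 = 13.
Ballots ranking R above Z: 8.
Z wins the head-to-head, 13–8.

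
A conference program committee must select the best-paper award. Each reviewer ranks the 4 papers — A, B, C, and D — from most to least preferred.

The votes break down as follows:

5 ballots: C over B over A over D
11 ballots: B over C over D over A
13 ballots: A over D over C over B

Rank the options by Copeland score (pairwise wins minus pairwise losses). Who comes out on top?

Pairwise results:
  A vs B: B wins 16–13.
  A vs C: C wins 16–13.
  A vs D: A wins 18–11.
  B vs C: C wins 18–11.
  B vs D: B wins 16–13.
  C vs D: C wins 16–13.
Copeland scores (wins − losses):
  A: 1 − 2 = -1
  B: 2 − 1 = 1
  C: 3 − 0 = 3
  D: 0 − 3 = -3
C has the best Copeland score.

C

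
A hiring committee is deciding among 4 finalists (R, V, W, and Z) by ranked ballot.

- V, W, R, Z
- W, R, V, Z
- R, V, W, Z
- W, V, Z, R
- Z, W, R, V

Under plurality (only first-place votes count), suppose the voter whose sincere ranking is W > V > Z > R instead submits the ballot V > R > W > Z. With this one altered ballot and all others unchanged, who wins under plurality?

V

First-place totals with the altered ballot: R 1, V 2, W 1, Z 1.
The switch changes the winner from W to V.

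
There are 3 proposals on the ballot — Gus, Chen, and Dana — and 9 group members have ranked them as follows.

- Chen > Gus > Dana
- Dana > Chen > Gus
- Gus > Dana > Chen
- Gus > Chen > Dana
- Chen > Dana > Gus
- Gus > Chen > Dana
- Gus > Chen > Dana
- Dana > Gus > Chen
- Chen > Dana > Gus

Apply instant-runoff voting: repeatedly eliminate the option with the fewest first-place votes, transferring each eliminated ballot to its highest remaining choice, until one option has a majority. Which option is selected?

Round 1: Gus 4, Chen 3, Dana 2. Dana has the fewest and is eliminated.
Round 2: Gus 5, Chen 4. Gus has a majority.

Gus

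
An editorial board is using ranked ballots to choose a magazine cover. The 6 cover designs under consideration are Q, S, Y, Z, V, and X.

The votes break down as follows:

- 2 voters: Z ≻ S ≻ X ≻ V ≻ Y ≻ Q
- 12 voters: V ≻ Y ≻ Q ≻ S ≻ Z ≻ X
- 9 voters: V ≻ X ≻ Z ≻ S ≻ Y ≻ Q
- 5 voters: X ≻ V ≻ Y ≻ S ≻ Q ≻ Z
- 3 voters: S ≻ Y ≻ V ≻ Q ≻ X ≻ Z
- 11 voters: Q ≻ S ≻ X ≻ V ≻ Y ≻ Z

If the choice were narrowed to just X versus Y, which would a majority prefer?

X

Ballots ranking X above Y: 2+9+5+11 = 27.
Ballots ranking Y above X: 12+3 = 15.
X wins the head-to-head, 27–15.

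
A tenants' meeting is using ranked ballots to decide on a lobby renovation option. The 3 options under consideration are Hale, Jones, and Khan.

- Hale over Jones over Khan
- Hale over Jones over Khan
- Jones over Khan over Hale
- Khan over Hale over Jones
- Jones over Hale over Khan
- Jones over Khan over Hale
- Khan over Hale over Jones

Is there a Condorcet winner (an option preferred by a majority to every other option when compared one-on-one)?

Head-to-head results (7 voters total):
Hale vs Jones: Hale wins 4–3.
Hale vs Khan: Khan wins 4–3.
Jones vs Khan: Jones wins 5–2.
No candidate beats all others: Hale beats Jones beats Khan beats Hale, a majority cycle.

No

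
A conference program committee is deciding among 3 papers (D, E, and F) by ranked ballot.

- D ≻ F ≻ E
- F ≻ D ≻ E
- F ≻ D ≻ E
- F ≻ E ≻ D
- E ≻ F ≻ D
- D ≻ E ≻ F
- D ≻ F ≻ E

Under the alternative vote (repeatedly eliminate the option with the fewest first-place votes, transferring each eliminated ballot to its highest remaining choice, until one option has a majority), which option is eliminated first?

Round 1: D 3, F 3, E 1. E has the fewest and is eliminated.
Round 2: F 4, D 3. F has a majority.

E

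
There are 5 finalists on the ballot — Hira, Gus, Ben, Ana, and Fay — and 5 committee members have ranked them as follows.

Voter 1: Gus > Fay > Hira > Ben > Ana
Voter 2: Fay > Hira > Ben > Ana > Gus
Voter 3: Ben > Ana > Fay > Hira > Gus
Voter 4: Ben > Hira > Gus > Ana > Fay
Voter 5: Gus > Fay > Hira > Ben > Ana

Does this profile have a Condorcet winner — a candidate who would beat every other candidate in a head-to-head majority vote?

No

Head-to-head results (5 voters total):
Hira vs Gus: Hira wins 3–2.
Hira vs Ben: Hira wins 3–2.
Hira vs Ana: Hira wins 4–1.
Hira vs Fay: Fay wins 4–1.
Gus vs Ben: Ben wins 3–2.
Gus vs Ana: Gus wins 3–2.
Gus vs Fay: Gus wins 3–2.
Ben vs Ana: Ben wins 5–0.
Ben vs Fay: Fay wins 3–2.
Ana vs Fay: Fay wins 3–2.
No candidate beats all others: Hira beats Gus beats Fay beats Hira, a majority cycle.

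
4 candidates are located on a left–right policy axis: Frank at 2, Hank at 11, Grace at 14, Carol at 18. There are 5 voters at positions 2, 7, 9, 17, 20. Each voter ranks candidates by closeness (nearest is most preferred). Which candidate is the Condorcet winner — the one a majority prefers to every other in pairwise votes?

Hank

With single-peaked preferences on a line, the Condorcet winner is the candidate closest to the median voter.
The median voter (position 9) is closest to Hank at 11.
Check: Hank vs Carol — voters closer to Hank: 3 of 5.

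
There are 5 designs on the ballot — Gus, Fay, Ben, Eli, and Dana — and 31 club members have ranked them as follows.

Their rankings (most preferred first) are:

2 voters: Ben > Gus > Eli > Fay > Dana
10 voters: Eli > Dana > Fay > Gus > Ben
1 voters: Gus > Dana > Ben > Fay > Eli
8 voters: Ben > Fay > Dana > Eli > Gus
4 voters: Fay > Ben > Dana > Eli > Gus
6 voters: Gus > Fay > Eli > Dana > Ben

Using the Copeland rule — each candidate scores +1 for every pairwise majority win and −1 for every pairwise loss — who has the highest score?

Pairwise results:
  Gus vs Fay: Fay wins 22–9.
  Gus vs Ben: Gus wins 17–14.
  Gus vs Eli: Eli wins 22–9.
  Gus vs Dana: Dana wins 22–9.
  Fay vs Ben: Fay wins 20–11.
  Fay vs Eli: Fay wins 19–12.
  Fay vs Dana: Fay wins 20–11.
  Ben vs Eli: Eli wins 16–15.
  Ben vs Dana: Dana wins 17–14.
  Eli vs Dana: Eli wins 18–13.
Copeland scores (wins − losses):
  Gus: 1 − 3 = -2
  Fay: 4 − 0 = 4
  Ben: 0 − 4 = -4
  Eli: 3 − 1 = 2
  Dana: 2 − 2 = 0
Fay has the best Copeland score.

Fay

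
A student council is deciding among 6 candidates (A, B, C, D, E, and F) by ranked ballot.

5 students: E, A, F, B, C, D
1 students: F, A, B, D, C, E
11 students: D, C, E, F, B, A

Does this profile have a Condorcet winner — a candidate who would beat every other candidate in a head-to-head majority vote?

Head-to-head results (17 voters total):
A vs B: B wins 11–6.
A vs C: C wins 11–6.
A vs D: D wins 11–6.
A vs E: E wins 16–1.
A vs F: F wins 12–5.
B vs C: C wins 11–6.
B vs D: D wins 11–6.
B vs E: E wins 16–1.
B vs F: F wins 17–0.
C vs D: D wins 12–5.
C vs E: C wins 12–5.
C vs F: C wins 11–6.
D vs E: D wins 12–5.
D vs F: D wins 11–6.
E vs F: E wins 16–1.
D beats each rival — A (11–6), B (11–6), C (12–5), E (12–5), F (11–6) — so D is the Condorcet winner.

Yes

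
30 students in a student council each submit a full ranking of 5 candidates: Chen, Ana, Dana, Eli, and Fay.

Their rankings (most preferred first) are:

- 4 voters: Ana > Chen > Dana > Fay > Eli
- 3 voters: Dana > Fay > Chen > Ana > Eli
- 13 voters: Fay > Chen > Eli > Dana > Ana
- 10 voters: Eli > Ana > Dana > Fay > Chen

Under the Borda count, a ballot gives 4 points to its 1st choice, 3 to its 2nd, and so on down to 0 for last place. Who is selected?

Fay

Borda scores:
  Chen: 4·3 + 3·2 + 13·3 + 10·0 = 57
  Ana: 4·4 + 3·1 + 13·0 + 10·3 = 49
  Dana: 4·2 + 3·4 + 13·1 + 10·2 = 53
  Eli: 4·0 + 3·0 + 13·2 + 10·4 = 66
  Fay: 4·1 + 3·3 + 13·4 + 10·1 = 75
Fay has the highest total.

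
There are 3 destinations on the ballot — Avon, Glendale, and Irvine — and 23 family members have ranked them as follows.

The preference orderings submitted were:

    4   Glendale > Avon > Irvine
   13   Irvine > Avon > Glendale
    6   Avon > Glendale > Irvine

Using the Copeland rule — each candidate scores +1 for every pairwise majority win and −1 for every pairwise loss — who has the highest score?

Pairwise results:
  Avon vs Glendale: Avon wins 19–4.
  Avon vs Irvine: Irvine wins 13–10.
  Glendale vs Irvine: Irvine wins 13–10.
Copeland scores (wins − losses):
  Avon: 1 − 1 = 0
  Glendale: 0 − 2 = -2
  Irvine: 2 − 0 = 2
Irvine has the best Copeland score.

Irvine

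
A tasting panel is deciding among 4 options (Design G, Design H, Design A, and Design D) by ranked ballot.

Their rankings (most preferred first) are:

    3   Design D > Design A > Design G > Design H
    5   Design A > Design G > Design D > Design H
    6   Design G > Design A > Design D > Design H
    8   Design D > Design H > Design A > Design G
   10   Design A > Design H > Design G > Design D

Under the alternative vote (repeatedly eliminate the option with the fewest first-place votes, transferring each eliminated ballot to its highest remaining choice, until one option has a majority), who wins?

Design A

Round 1: Design A 15, Design D 11, Design G 6, Design H 0. Design H has the fewest and is eliminated.
Round 2: Design A 15, Design D 11, Design G 6. Design G has the fewest and is eliminated.
Round 3: Design A 21, Design D 11. Design A has a majority.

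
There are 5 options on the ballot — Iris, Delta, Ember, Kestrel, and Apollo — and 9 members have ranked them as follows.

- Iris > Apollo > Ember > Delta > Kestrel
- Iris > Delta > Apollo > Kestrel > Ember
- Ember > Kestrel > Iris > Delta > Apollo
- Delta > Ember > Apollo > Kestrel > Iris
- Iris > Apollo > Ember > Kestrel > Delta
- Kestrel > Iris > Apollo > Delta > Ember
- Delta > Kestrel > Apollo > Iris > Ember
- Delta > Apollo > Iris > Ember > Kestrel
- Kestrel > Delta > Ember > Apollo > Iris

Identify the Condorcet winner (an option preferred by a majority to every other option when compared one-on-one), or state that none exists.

None — there is no Condorcet winner

Head-to-head results (9 voters total):
Iris vs Delta: Iris wins 5–4.
Iris vs Ember: Iris wins 6–3.
Iris vs Kestrel: Kestrel wins 5–4.
Iris vs Apollo: Iris wins 5–4.
Delta vs Ember: Delta wins 6–3.
Delta vs Kestrel: Delta wins 5–4.
Delta vs Apollo: Delta wins 6–3.
Ember vs Kestrel: Ember wins 5–4.
Ember vs Apollo: Apollo wins 6–3.
Kestrel vs Apollo: Apollo wins 5–4.
No candidate beats all others: Iris beats Delta beats Kestrel beats Iris, a majority cycle.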